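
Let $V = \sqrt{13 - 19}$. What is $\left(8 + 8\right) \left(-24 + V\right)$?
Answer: $-384 + 16 i \sqrt{6} \approx -384.0 + 39.192 i$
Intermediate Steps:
$V = i \sqrt{6}$ ($V = \sqrt{-6} = i \sqrt{6} \approx 2.4495 i$)
$\left(8 + 8\right) \left(-24 + V\right) = \left(8 + 8\right) \left(-24 + i \sqrt{6}\right) = 16 \left(-24 + i \sqrt{6}\right) = -384 + 16 i \sqrt{6}$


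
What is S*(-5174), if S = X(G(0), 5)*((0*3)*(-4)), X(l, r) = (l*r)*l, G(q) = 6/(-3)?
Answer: 0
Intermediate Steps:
G(q) = -2 (G(q) = 6*(-1/3) = -2)
X(l, r) = r*l**2
S = 0 (S = (5*(-2)**2)*((0*3)*(-4)) = (5*4)*(0*(-4)) = 20*0 = 0)
S*(-5174) = 0*(-5174) = 0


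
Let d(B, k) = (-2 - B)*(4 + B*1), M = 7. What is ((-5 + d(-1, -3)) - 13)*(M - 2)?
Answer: -105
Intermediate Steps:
d(B, k) = (-2 - B)*(4 + B)
((-5 + d(-1, -3)) - 13)*(M - 2) = ((-5 + (-8 - 1*(-1)² - 6*(-1))) - 13)*(7 - 2) = ((-5 + (-8 - 1*1 + 6)) - 13)*5 = ((-5 + (-8 - 1 + 6)) - 13)*5 = ((-5 - 3) - 13)*5 = (-8 - 13)*5 = -21*5 = -105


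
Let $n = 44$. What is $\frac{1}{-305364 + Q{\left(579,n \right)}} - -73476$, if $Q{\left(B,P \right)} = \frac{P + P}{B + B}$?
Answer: $\frac{12990976494333}{176805712} \approx 73476.0$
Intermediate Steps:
$Q{\left(B,P \right)} = \frac{P}{B}$ ($Q{\left(B,P \right)} = \frac{2 P}{2 B} = 2 P \frac{1}{2 B} = \frac{P}{B}$)
$\frac{1}{-305364 + Q{\left(579,n \right)}} - -73476 = \frac{1}{-305364 + \frac{44}{579}} - -73476 = \frac{1}{-305364 + 44 \cdot \frac{1}{579}} + 73476 = \frac{1}{-305364 + \frac{44}{579}} + 73476 = \frac{1}{- \frac{176805712}{579}} + 73476 = - \frac{579}{176805712} + 73476 = \frac{12990976494333}{176805712}$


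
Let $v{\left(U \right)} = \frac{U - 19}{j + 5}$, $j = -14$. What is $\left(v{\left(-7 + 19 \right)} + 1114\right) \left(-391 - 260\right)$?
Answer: $- \frac{2177161}{3} \approx -7.2572 \cdot 10^{5}$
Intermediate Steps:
$v{\left(U \right)} = \frac{19}{9} - \frac{U}{9}$ ($v{\left(U \right)} = \frac{U - 19}{-14 + 5} = \frac{-19 + U}{-9} = \left(-19 + U\right) \left(- \frac{1}{9}\right) = \frac{19}{9} - \frac{U}{9}$)
$\left(v{\left(-7 + 19 \right)} + 1114\right) \left(-391 - 260\right) = \left(\left(\frac{19}{9} - \frac{-7 + 19}{9}\right) + 1114\right) \left(-391 - 260\right) = \left(\left(\frac{19}{9} - \frac{4}{3}\right) + 1114\right) \left(-391 - 260\right) = \left(\left(\frac{19}{9} - \frac{4}{3}\right) + 1114\right) \left(-651\right) = \left(\frac{7}{9} + 1114\right) \left(-651\right) = \frac{10033}{9} \left(-651\right) = - \frac{2177161}{3}$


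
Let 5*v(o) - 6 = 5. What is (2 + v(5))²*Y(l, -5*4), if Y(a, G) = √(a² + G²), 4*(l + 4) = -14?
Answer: 441*√73/10 ≈ 376.79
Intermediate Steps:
l = -15/2 (l = -4 + (¼)*(-14) = -4 - 7/2 = -15/2 ≈ -7.5000)
v(o) = 11/5 (v(o) = 6/5 + (⅕)*5 = 6/5 + 1 = 11/5)
Y(a, G) = √(G² + a²)
(2 + v(5))²*Y(l, -5*4) = (2 + 11/5)²*√((-5*4)² + (-15/2)²) = (21/5)²*√((-20)² + 225/4) = 441*√(400 + 225/4)/25 = 441*√(1825/4)/25 = 441*(5*√73/2)/25 = 441*√73/10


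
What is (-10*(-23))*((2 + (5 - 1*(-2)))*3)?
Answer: 6210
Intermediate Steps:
(-10*(-23))*((2 + (5 - 1*(-2)))*3) = 230*((2 + (5 + 2))*3) = 230*((2 + 7)*3) = 230*(9*3) = 230*27 = 6210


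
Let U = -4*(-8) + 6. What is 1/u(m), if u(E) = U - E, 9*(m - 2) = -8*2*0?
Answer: 1/36 ≈ 0.027778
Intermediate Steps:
U = 38 (U = 32 + 6 = 38)
m = 2 (m = 2 + (-8*2*0)/9 = 2 + (-4*4*0)/9 = 2 + (-16*0)/9 = 2 + (⅑)*0 = 2 + 0 = 2)
u(E) = 38 - E
1/u(m) = 1/(38 - 1*2) = 1/(38 - 2) = 1/36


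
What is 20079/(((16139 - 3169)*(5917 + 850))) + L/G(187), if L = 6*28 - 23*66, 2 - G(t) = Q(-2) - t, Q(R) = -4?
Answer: -118482911253/16939222070 ≈ -6.9946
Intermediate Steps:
G(t) = 6 + t (G(t) = 2 - (-4 - t) = 2 + (4 + t) = 6 + t)
L = -1350 (L = 168 - 1518 = -1350)
20079/(((16139 - 3169)*(5917 + 850))) + L/G(187) = 20079/(((16139 - 3169)*(5917 + 850))) - 1350/(6 + 187) = 20079/((12970*6767)) - 1350/193 = 20079/87767990 - 1350*1/193 = 20079*(1/87767990) - 1350/193 = 20079/87767990 - 1350/193 = -118482911253/16939222070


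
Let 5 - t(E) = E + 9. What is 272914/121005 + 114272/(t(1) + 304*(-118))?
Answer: -1345382594/1447098795 ≈ -0.92971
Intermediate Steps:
t(E) = -4 - E (t(E) = 5 - (E + 9) = 5 - (9 + E) = 5 + (-9 - E) = -4 - E)
272914/121005 + 114272/(t(1) + 304*(-118)) = 272914/121005 + 114272/((-4 - 1*1) + 304*(-118)) = 272914*(1/121005) + 114272/((-4 - 1) - 35872) = 272914/121005 + 114272/(-5 - 35872) = 272914/121005 + 114272/(-35877) = 272914/121005 + 114272*(-1/35877) = 272914/121005 - 114272/35877 = -1345382594/1447098795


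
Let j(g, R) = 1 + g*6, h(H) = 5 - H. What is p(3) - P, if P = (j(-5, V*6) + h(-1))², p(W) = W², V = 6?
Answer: -520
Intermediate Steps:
j(g, R) = 1 + 6*g
P = 529 (P = ((1 + 6*(-5)) + (5 - 1*(-1)))² = ((1 - 30) + (5 + 1))² = (-29 + 6)² = (-23)² = 529)
p(3) - P = 3² - 1*529 = 9 - 529 = -520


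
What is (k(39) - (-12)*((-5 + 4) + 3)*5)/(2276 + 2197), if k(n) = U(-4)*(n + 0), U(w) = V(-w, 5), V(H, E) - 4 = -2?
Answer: 22/497 ≈ 0.044266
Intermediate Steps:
V(H, E) = 2 (V(H, E) = 4 - 2 = 2)
U(w) = 2
k(n) = 2*n (k(n) = 2*(n + 0) = 2*n)
(k(39) - (-12)*((-5 + 4) + 3)*5)/(2276 + 2197) = (2*39 - (-12)*((-5 + 4) + 3)*5)/(2276 + 2197) = (78 - (-12)*(-1 + 3)*5)/4473 = (78 - (-12)*2*5)*(1/4473) = (78 - 12*(-2)*5)*(1/4473) = (78 + 24*5)*(1/4473) = (78 + 120)*(1/4473) = 198*(1/4473) = 22/497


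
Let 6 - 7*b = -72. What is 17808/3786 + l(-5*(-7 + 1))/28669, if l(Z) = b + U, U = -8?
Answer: 595641026/126630973 ≈ 4.7038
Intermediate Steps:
b = 78/7 (b = 6/7 - ⅐*(-72) = 6/7 + 72/7 = 78/7 ≈ 11.143)
l(Z) = 22/7 (l(Z) = 78/7 - 8 = 22/7)
17808/3786 + l(-5*(-7 + 1))/28669 = 17808/3786 + (22/7)/28669 = 17808*(1/3786) + (22/7)*(1/28669) = 2968/631 + 22/200683 = 595641026/126630973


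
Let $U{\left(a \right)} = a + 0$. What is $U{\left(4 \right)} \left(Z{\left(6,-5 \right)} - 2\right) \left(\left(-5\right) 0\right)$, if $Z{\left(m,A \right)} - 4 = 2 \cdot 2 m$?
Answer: $0$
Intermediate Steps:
$U{\left(a \right)} = a$
$Z{\left(m,A \right)} = 4 + 4 m$ ($Z{\left(m,A \right)} = 4 + 2 \cdot 2 m = 4 + 4 m$)
$U{\left(4 \right)} \left(Z{\left(6,-5 \right)} - 2\right) \left(\left(-5\right) 0\right) = 4 \left(\left(4 + 4 \cdot 6\right) - 2\right) \left(\left(-5\right) 0\right) = 4 \left(\left(4 + 24\right) - 2\right) 0 = 4 \left(28 - 2\right) 0 = 4 \cdot 26 \cdot 0 = 4 \cdot 0 = 0$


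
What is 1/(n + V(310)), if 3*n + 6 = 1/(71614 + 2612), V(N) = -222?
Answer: -222678/49879871 ≈ -0.0044643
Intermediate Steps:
n = -445355/222678 (n = -2 + 1/(3*(71614 + 2612)) = -2 + (⅓)/74226 = -2 + (⅓)*(1/74226) = -2 + 1/222678 = -445355/222678 ≈ -2.0000)
1/(n + V(310)) = 1/(-445355/222678 - 222) = 1/(-49879871/222678) = -222678/49879871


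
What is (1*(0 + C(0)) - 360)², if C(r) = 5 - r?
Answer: 126025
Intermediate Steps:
(1*(0 + C(0)) - 360)² = (1*(0 + (5 - 1*0)) - 360)² = (1*(0 + (5 + 0)) - 360)² = (1*(0 + 5) - 360)² = (1*5 - 360)² = (5 - 360)² = (-355)² = 126025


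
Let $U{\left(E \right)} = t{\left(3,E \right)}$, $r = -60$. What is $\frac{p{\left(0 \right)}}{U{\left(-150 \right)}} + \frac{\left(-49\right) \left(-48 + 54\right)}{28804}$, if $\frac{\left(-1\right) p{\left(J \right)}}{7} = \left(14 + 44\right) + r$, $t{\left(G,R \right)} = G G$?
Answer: $\frac{200305}{129618} \approx 1.5453$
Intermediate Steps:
$t{\left(G,R \right)} = G^{2}$
$p{\left(J \right)} = 14$ ($p{\left(J \right)} = - 7 \left(\left(14 + 44\right) - 60\right) = - 7 \left(58 - 60\right) = \left(-7\right) \left(-2\right) = 14$)
$U{\left(E \right)} = 9$ ($U{\left(E \right)} = 3^{2} = 9$)
$\frac{p{\left(0 \right)}}{U{\left(-150 \right)}} + \frac{\left(-49\right) \left(-48 + 54\right)}{28804} = \frac{14}{9} + \frac{\left(-49\right) \left(-48 + 54\right)}{28804} = 14 \cdot \frac{1}{9} + \left(-49\right) 6 \cdot \frac{1}{28804} = \frac{14}{9} - \frac{147}{14402} = \frac{200305}{129618}$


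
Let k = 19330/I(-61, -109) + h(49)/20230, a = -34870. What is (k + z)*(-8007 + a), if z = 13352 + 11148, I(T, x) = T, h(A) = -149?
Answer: -1279564590831647/1234030 ≈ -1.0369e+9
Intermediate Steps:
k = -391054989/1234030 (k = 19330/(-61) - 149/20230 = 19330*(-1/61) - 149*1/20230 = -19330/61 - 149/20230 = -391054989/1234030 ≈ -316.89)
z = 24500
(k + z)*(-8007 + a) = (-391054989/1234030 + 24500)*(-8007 - 34870) = (29842680011/1234030)*(-42877) = -1279564590831647/1234030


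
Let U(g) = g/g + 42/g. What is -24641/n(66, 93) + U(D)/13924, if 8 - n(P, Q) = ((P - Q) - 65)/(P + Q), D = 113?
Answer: -385281284888/134133373 ≈ -2872.4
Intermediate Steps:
n(P, Q) = 8 - (-65 + P - Q)/(P + Q) (n(P, Q) = 8 - ((P - Q) - 65)/(P + Q) = 8 - (-65 + P - Q)/(P + Q))
U(g) = 1 + 42/g
-24641/n(66, 93) + U(D)/13924 = -24641*(66 + 93)/(65 + 7*66 + 9*93) + ((42 + 113)/113)/13924 = -24641*159/(65 + 462 + 837) + ((1/113)*155)*(1/13924) = -24641/((1/159)*1364) + (155/113)*(1/13924) = -24641/1364/159 + 155/1573412 = -24641*159/1364 + 155/1573412 = -3917919/1364 + 155/1573412 = -385281284888/134133373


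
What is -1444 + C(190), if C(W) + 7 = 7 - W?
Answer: -1634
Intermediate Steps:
C(W) = -W (C(W) = -7 + (7 - W) = -W)
-1444 + C(190) = -1444 - 1*190 = -1444 - 190 = -1634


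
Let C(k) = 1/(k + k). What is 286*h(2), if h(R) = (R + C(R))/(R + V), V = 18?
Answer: 1287/40 ≈ 32.175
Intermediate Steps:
C(k) = 1/(2*k)
h(R) = (R + 1/(2*R))/(18 + R) (h(R) = (R + 1/(2*R))/(R + 18) = (R + 1/(2*R))/(18 + R))
286*h(2) = 286*((½ + 2²)/(2*(18 + 2))) = 286*((½)*(½ + 4)/20) = 286*((½)*(1/20)*(9/2)) = 286*(9/80) = 1287/40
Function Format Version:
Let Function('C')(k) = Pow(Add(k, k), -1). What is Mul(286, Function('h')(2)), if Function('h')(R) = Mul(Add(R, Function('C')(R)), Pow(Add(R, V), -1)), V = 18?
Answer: Rational(1287, 40) ≈ 32.175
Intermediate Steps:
Function('C')(k) = Mul(Rational(1, 2), Pow(k, -1)) (Function('C')(k) = Pow(Mul(2, k), -1) = Mul(Rational(1, 2), Pow(k, -1)))
Function('h')(R) = Mul(Pow(Add(18, R), -1), Add(R, Mul(Rational(1, 2), Pow(R, -1)))) (Function('h')(R) = Mul(Add(R, Mul(Rational(1, 2), Pow(R, -1))), Pow(Add(R, 18), -1)) = Mul(Add(R, Mul(Rational(1, 2), Pow(R, -1))), Pow(Add(18, R), -1)) = Mul(Pow(Add(18, R), -1), Add(R, Mul(Rational(1, 2), Pow(R, -1)))))
Mul(286, Function('h')(2)) = Mul(286, Mul(Pow(2, -1), Pow(Add(18, 2), -1), Add(Rational(1, 2), Pow(2, 2)))) = Mul(286, Mul(Rational(1, 2), Pow(20, -1), Add(Rational(1, 2), 4))) = Mul(286, Mul(Rational(1, 2), Rational(1, 20), Rational(9, 2))) = Mul(286, Rational(9, 80)) = Rational(1287, 40)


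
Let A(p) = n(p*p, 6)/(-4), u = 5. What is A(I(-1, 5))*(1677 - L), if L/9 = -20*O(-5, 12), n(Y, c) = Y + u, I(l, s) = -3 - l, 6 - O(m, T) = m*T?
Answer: -122013/4 ≈ -30503.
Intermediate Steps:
O(m, T) = 6 - T*m (O(m, T) = 6 - m*T = 6 - T*m)
n(Y, c) = 5 + Y (n(Y, c) = Y + 5 = 5 + Y)
L = -11880 (L = 9*(-20*(6 - 1*12*(-5))) = 9*(-20*(6 + 60)) = 9*(-20*66) = 9*(-1320) = -11880)
A(p) = -5/4 - p²/4 (A(p) = (5 + p*p)/(-4) = (5 + p²)*(-¼) = -5/4 - p²/4)
A(I(-1, 5))*(1677 - L) = (-5/4 - (-3 - 1*(-1))²/4)*(1677 - 1*(-11880)) = (-5/4 - (-3 + 1)²/4)*(1677 + 11880) = (-5/4 - ¼*(-2)²)*13557 = (-5/4 - ¼*4)*13557 = (-5/4 - 1)*13557 = -9/4*13557 = -122013/4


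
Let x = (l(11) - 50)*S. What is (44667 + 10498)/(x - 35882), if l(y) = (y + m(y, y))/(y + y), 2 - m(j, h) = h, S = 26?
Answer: -606815/408976 ≈ -1.4837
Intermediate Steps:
m(j, h) = 2 - h
l(y) = 1/y (l(y) = (y + (2 - y))/(y + y) = 2/((2*y)) = 2*(1/(2*y)) = 1/y)
x = -14274/11 (x = (1/11 - 50)*26 = -549/11*26 = -14274/11 ≈ -1297.6)
(44667 + 10498)/(x - 35882) = (44667 + 10498)/(-14274/11 - 35882) = 55165/(-408976/11) = 55165*(-11/408976) = -606815/408976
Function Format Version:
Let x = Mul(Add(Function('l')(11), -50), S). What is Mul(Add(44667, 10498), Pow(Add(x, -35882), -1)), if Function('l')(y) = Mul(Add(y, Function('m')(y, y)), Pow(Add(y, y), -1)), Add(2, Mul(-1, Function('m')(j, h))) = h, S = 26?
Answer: Rational(-606815, 408976) ≈ -1.4837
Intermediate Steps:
Function('m')(j, h) = Add(2, Mul(-1, h))
Function('l')(y) = Pow(y, -1) (Function('l')(y) = Mul(Add(y, Add(2, Mul(-1, y))), Pow(Add(y, y), -1)) = Mul(2, Pow(Mul(2, y), -1)) = Mul(2, Mul(Rational(1, 2), Pow(y, -1))) = Pow(y, -1))
x = Rational(-14274, 11) (x = Mul(Add(Pow(11, -1), -50), 26) = Mul(Add(Rational(1, 11), -50), 26) = Mul(Rational(-549, 11), 26) = Rational(-14274, 11) ≈ -1297.6)
Mul(Add(44667, 10498), Pow(Add(x, -35882), -1)) = Mul(Add(44667, 10498), Pow(Add(Rational(-14274, 11), -35882), -1)) = Mul(55165, Pow(Rational(-408976, 11), -1)) = Mul(55165, Rational(-11, 408976)) = Rational(-606815, 408976)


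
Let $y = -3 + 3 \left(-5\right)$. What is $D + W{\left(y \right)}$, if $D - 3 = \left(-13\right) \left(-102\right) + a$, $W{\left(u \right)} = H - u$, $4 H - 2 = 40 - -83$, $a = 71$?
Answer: $\frac{5797}{4} \approx 1449.3$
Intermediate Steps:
$H = \frac{125}{4}$ ($H = \frac{1}{2} + \frac{40 - -83}{4} = \frac{1}{2} + \frac{40 + 83}{4} = \frac{1}{2} + \frac{1}{4} \cdot 123 = \frac{1}{2} + \frac{123}{4} = \frac{125}{4} \approx 31.25$)
$y = -18$ ($y = -3 - 15 = -18$)
$W{\left(u \right)} = \frac{125}{4} - u$
$D = 1400$ ($D = 3 + \left(\left(-13\right) \left(-102\right) + 71\right) = 3 + \left(1326 + 71\right) = 3 + 1397 = 1400$)
$D + W{\left(y \right)} = 1400 + \left(\frac{125}{4} - -18\right) = 1400 + \left(\frac{125}{4} + 18\right) = 1400 + \frac{197}{4} = \frac{5797}{4}$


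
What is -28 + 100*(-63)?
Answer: -6328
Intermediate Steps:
-28 + 100*(-63) = -28 - 6300 = -6328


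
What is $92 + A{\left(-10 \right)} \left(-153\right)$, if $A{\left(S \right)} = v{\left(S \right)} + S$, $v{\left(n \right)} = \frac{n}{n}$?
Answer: $1469$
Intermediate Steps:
$v{\left(n \right)} = 1$
$A{\left(S \right)} = 1 + S$
$92 + A{\left(-10 \right)} \left(-153\right) = 92 + \left(1 - 10\right) \left(-153\right) = 92 - -1377 = 92 + 1377 = 1469$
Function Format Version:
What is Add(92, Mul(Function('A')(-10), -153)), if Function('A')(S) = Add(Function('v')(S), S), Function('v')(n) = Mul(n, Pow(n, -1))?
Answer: 1469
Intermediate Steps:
Function('v')(n) = 1
Function('A')(S) = Add(1, S)
Add(92, Mul(Function('A')(-10), -153)) = Add(92, Mul(Add(1, -10), -153)) = Add(92, Mul(-9, -153)) = Add(92, 1377) = 1469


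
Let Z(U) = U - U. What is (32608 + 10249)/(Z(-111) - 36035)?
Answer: -42857/36035 ≈ -1.1893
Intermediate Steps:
Z(U) = 0
(32608 + 10249)/(Z(-111) - 36035) = (32608 + 10249)/(0 - 36035) = 42857/(-36035) = 42857*(-1/36035) = -42857/36035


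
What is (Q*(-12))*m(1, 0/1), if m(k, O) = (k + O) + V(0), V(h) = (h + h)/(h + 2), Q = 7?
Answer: -84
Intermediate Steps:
V(h) = 2*h/(2 + h) (V(h) = (2*h)/(2 + h) = 2*h/(2 + h))
m(k, O) = O + k (m(k, O) = (k + O) + 2*0/(2 + 0) = (O + k) + 2*0/2 = (O + k) + 2*0*(½) = (O + k) + 0 = O + k)
(Q*(-12))*m(1, 0/1) = (7*(-12))*(0/1 + 1) = -84*(0*1 + 1) = -84*(0 + 1) = -84*1 = -84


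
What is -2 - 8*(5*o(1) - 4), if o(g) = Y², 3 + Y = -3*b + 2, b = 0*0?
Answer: -10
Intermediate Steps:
b = 0
Y = -1 (Y = -3 + (-3*0 + 2) = -3 + (0 + 2) = -3 + 2 = -1)
o(g) = 1 (o(g) = (-1)² = 1)
-2 - 8*(5*o(1) - 4) = -2 - 8*(5*1 - 4) = -2 - 8*(5 - 4) = -2 - 8*1 = -2 - 8 = -10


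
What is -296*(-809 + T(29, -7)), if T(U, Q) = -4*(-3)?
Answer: 235912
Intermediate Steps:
T(U, Q) = 12
-296*(-809 + T(29, -7)) = -296*(-809 + 12) = -296*(-797) = 235912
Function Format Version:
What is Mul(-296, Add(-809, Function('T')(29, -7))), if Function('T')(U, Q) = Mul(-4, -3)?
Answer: 235912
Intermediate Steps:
Function('T')(U, Q) = 12
Mul(-296, Add(-809, Function('T')(29, -7))) = Mul(-296, Add(-809, 12)) = Mul(-296, -797) = 235912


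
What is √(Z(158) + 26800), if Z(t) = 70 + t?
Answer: 2*√6757 ≈ 164.40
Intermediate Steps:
√(Z(158) + 26800) = √((70 + 158) + 26800) = √(228 + 26800) = √27028 = 2*√6757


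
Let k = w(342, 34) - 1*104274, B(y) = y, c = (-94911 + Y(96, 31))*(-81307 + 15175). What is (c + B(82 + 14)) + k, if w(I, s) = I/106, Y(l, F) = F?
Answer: 332548499217/53 ≈ 6.2745e+9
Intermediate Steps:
w(I, s) = I/106 (w(I, s) = I*(1/106) = I/106)
c = 6274604160 (c = (-94911 + 31)*(-81307 + 15175) = -94880*(-66132) = 6274604160)
k = -5526351/53 (k = (1/106)*342 - 1*104274 = 171/53 - 104274 = -5526351/53 ≈ -1.0427e+5)
(c + B(82 + 14)) + k = (6274604160 + (82 + 14)) - 5526351/53 = (6274604160 + 96) - 5526351/53 = 6274604256 - 5526351/53 = 332548499217/53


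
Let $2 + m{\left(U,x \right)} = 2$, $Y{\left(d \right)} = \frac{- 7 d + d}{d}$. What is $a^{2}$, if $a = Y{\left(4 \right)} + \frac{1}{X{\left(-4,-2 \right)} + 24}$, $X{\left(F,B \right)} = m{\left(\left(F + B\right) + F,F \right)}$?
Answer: $\frac{20449}{576} \approx 35.502$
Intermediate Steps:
$Y{\left(d \right)} = -6$ ($Y{\left(d \right)} = \frac{\left(-6\right) d}{d} = -6$)
$m{\left(U,x \right)} = 0$ ($m{\left(U,x \right)} = -2 + 2 = 0$)
$X{\left(F,B \right)} = 0$
$a = - \frac{143}{24}$ ($a = -6 + \frac{1}{0 + 24} = -6 + \frac{1}{24} = - \frac{143}{24} \approx -5.9583$)
$a^{2} = \left(- \frac{143}{24}\right)^{2} = \frac{20449}{576}$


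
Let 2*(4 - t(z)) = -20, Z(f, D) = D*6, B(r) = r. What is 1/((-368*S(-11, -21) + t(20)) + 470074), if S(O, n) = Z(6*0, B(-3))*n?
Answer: 1/330984 ≈ 3.0213e-6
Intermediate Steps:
Z(f, D) = 6*D
t(z) = 14 (t(z) = 4 - 1/2*(-20) = 4 + 10 = 14)
S(O, n) = -18*n (S(O, n) = (6*(-3))*n = -18*n)
1/((-368*S(-11, -21) + t(20)) + 470074) = 1/((-(-6624)*(-21) + 14) + 470074) = 1/((-368*378 + 14) + 470074) = 1/((-139104 + 14) + 470074) = 1/(-139090 + 470074) = 1/330984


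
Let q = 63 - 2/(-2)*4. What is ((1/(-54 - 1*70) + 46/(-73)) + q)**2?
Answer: 347941012193329/78989102500 ≈ 4404.9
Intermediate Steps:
q = 67 (q = 63 - 2*(-1/2)*4 = 63 - (-1)*4 = 63 - 1*(-4) = 63 + 4 = 67)
((1/(-54 - 1*70) + 46/(-73)) + q)**2 = ((1/(-54 - 1*70) + 46/(-73)) + 67)**2 = (((1/70)/(-55) + 46*(-1/73)) + 67)**2 = ((-1/55*1/70 - 46/73) + 67)**2 = ((-1/3850 - 46/73) + 67)**2 = (-177173/281050 + 67)**2 = (18653177/281050)**2 = 347941012193329/78989102500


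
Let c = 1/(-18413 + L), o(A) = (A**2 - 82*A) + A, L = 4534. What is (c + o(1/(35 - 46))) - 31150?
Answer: -52299652903/1679359 ≈ -31143.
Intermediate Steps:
o(A) = A**2 - 81*A
c = -1/13879 (c = 1/(-18413 + 4534) = 1/(-13879) = -1/13879 ≈ -7.2051e-5)
(c + o(1/(35 - 46))) - 31150 = (-1/13879 + (-81 + 1/(35 - 46))/(35 - 46)) - 31150 = (-1/13879 + (-81 + 1/(-11))/(-11)) - 31150 = (-1/13879 - (-81 - 1/11)/11) - 31150 = (-1/13879 - 1/11*(-892/11)) - 31150 = (-1/13879 + 892/121) - 31150 = 12379947/1679359 - 31150 = -52299652903/1679359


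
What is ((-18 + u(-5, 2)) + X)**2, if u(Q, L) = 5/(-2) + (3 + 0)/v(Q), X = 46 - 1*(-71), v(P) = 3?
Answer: 38025/4 ≈ 9506.3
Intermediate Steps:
X = 117 (X = 46 + 71 = 117)
u(Q, L) = -3/2 (u(Q, L) = 5/(-2) + (3 + 0)/3 = 5*(-1/2) + 3*(1/3) = -5/2 + 1 = -3/2)
((-18 + u(-5, 2)) + X)**2 = ((-18 - 3/2) + 117)**2 = (-39/2 + 117)**2 = (195/2)**2 = 38025/4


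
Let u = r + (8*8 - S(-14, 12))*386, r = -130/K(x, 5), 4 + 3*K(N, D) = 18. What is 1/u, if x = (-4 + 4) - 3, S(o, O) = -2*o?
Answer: 7/97077 ≈ 7.2108e-5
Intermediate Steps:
x = -3 (x = 0 - 3 = -3)
K(N, D) = 14/3 (K(N, D) = -4/3 + (1/3)*18 = -4/3 + 6 = 14/3)
r = -195/7 (r = -130/14/3 = -130*3/14 = -195/7 ≈ -27.857)
u = 97077/7 (u = -195/7 + (8*8 - (-2)*(-14))*386 = -195/7 + (64 - 1*28)*386 = -195/7 + (64 - 28)*386 = -195/7 + 36*386 = -195/7 + 13896 = 97077/7 ≈ 13868.)
1/u = 1/(97077/7) = 7/97077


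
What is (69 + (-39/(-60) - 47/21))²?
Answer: 801625969/176400 ≈ 4544.4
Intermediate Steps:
(69 + (-39/(-60) - 47/21))² = (69 + (-39*(-1/60) - 47*1/21))² = (69 + (13/20 - 47/21))² = (69 - 667/420)² = (28313/420)² = 801625969/176400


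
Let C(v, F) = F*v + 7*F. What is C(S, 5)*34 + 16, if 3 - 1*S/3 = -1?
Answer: 3246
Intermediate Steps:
S = 12 (S = 9 - 3*(-1) = 9 + 3 = 12)
C(v, F) = 7*F + F*v
C(S, 5)*34 + 16 = (5*(7 + 12))*34 + 16 = (5*19)*34 + 16 = 95*34 + 16 = 3230 + 16 = 3246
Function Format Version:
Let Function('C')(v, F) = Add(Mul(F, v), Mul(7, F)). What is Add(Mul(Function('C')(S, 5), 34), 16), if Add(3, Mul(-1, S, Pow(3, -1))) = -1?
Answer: 3246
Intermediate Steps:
S = 12 (S = Add(9, Mul(-3, -1)) = Add(9, 3) = 12)
Function('C')(v, F) = Add(Mul(7, F), Mul(F, v))
Add(Mul(Function('C')(S, 5), 34), 16) = Add(Mul(Mul(5, Add(7, 12)), 34), 16) = Add(Mul(Mul(5, 19), 34), 16) = Add(Mul(95, 34), 16) = Add(3230, 16) = 3246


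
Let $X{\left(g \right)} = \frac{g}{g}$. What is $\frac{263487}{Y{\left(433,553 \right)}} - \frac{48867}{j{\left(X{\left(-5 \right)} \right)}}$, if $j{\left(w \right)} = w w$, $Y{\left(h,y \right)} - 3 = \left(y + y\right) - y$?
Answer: $- \frac{26906565}{556} \approx -48393.0$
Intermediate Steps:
$Y{\left(h,y \right)} = 3 + y$ ($Y{\left(h,y \right)} = 3 + \left(\left(y + y\right) - y\right) = 3 + \left(2 y - y\right) = 3 + y$)
$X{\left(g \right)} = 1$
$j{\left(w \right)} = w^{2}$
$\frac{263487}{Y{\left(433,553 \right)}} - \frac{48867}{j{\left(X{\left(-5 \right)} \right)}} = \frac{263487}{3 + 553} - \frac{48867}{1^{2}} = \frac{263487}{556} - \frac{48867}{1} = 263487 \cdot \frac{1}{556} - 48867 = \frac{263487}{556} - 48867 = - \frac{26906565}{556}$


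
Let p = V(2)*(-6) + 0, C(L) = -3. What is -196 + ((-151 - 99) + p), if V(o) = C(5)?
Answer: -428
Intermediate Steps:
V(o) = -3
p = 18 (p = -3*(-6) + 0 = 18 + 0 = 18)
-196 + ((-151 - 99) + p) = -196 + ((-151 - 99) + 18) = -196 + (-250 + 18) = -196 - 232 = -428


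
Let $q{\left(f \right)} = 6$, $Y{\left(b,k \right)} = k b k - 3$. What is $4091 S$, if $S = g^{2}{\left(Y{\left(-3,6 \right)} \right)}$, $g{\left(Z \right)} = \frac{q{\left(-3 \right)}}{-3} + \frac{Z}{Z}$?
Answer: $4091$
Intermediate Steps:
$Y{\left(b,k \right)} = -3 + b k^{2}$ ($Y{\left(b,k \right)} = b k k - 3 = b k^{2} - 3 = -3 + b k^{2}$)
$g{\left(Z \right)} = -1$ ($g{\left(Z \right)} = \frac{6}{-3} + \frac{Z}{Z} = 6 \left(- \frac{1}{3}\right) + 1 = -2 + 1 = -1$)
$S = 1$ ($S = \left(-1\right)^{2} = 1$)
$4091 S = 4091 \cdot 1 = 4091$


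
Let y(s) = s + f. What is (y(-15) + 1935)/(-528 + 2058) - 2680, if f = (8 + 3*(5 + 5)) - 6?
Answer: -2049224/765 ≈ -2678.7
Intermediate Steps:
f = 32 (f = (8 + 3*10) - 6 = (8 + 30) - 6 = 38 - 6 = 32)
y(s) = 32 + s (y(s) = s + 32 = 32 + s)
(y(-15) + 1935)/(-528 + 2058) - 2680 = ((32 - 15) + 1935)/(-528 + 2058) - 2680 = (17 + 1935)/1530 - 2680 = 1952*(1/1530) - 2680 = 976/765 - 2680 = -2049224/765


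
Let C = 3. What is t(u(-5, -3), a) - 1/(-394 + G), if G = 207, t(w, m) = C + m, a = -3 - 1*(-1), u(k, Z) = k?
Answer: 188/187 ≈ 1.0053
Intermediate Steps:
a = -2 (a = -3 + 1 = -2)
t(w, m) = 3 + m
t(u(-5, -3), a) - 1/(-394 + G) = (3 - 2) - 1/(-394 + 207) = 1 - 1/(-187) = 1 - 1*(-1/187) = 1 + 1/187 = 188/187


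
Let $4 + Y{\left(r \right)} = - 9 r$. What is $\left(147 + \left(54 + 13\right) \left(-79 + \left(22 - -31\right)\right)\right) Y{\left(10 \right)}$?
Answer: $149930$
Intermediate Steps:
$Y{\left(r \right)} = -4 - 9 r$
$\left(147 + \left(54 + 13\right) \left(-79 + \left(22 - -31\right)\right)\right) Y{\left(10 \right)} = \left(147 + \left(54 + 13\right) \left(-79 + \left(22 - -31\right)\right)\right) \left(-4 - 90\right) = \left(147 + 67 \left(-79 + \left(22 + 31\right)\right)\right) \left(-4 - 90\right) = \left(147 + 67 \left(-79 + 53\right)\right) \left(-94\right) = \left(147 + 67 \left(-26\right)\right) \left(-94\right) = \left(147 - 1742\right) \left(-94\right) = \left(-1595\right) \left(-94\right) = 149930$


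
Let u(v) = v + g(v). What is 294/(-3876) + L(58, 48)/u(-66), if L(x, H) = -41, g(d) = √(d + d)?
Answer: 681/1292 + 41*I*√33/2244 ≈ 0.52709 + 0.10496*I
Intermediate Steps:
g(d) = √2*√d (g(d) = √(2*d) = √2*√d)
u(v) = v + √2*√v
294/(-3876) + L(58, 48)/u(-66) = 294/(-3876) - 41/(-66 + √2*√(-66)) = 294*(-1/3876) - 41/(-66 + √2*(I*√66)) = -49/646 - 41/(-66 + 2*I*√33)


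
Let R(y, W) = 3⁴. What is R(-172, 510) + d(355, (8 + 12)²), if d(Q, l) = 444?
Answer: 525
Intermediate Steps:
R(y, W) = 81
R(-172, 510) + d(355, (8 + 12)²) = 81 + 444 = 525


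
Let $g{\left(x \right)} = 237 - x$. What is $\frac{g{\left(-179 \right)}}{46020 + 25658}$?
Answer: $\frac{208}{35839} \approx 0.0058037$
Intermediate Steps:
$\frac{g{\left(-179 \right)}}{46020 + 25658} = \frac{237 - -179}{46020 + 25658} = \frac{237 + 179}{71678} = 416 \cdot \frac{1}{71678} = \frac{208}{35839}$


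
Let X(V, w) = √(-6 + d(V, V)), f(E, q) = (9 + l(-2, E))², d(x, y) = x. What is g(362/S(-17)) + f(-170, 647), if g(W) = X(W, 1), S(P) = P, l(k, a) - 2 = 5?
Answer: 256 + 4*I*√493/17 ≈ 256.0 + 5.2244*I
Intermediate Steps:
l(k, a) = 7 (l(k, a) = 2 + 5 = 7)
f(E, q) = 256 (f(E, q) = (9 + 7)² = 16² = 256)
X(V, w) = √(-6 + V)
g(W) = √(-6 + W)
g(362/S(-17)) + f(-170, 647) = √(-6 + 362/(-17)) + 256 = √(-6 + 362*(-1/17)) + 256 = √(-6 - 362/17) + 256 = √(-464/17) + 256 = 4*I*√493/17 + 256 = 256 + 4*I*√493/17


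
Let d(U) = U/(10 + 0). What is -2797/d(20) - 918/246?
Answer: -114983/82 ≈ -1402.2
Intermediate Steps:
d(U) = U/10
-2797/d(20) - 918/246 = -2797/((⅒)*20) - 918/246 = -2797/2 - 918*1/246 = -2797*½ - 153/41 = -2797/2 - 153/41 = -114983/82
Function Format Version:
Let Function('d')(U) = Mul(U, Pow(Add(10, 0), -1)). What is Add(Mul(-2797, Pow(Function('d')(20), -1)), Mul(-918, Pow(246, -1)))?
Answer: Rational(-114983, 82) ≈ -1402.2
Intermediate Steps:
Function('d')(U) = Mul(Rational(1, 10), U) (Function('d')(U) = Mul(U, Pow(10, -1)) = Mul(U, Rational(1, 10)) = Mul(Rational(1, 10), U))
Add(Mul(-2797, Pow(Function('d')(20), -1)), Mul(-918, Pow(246, -1))) = Add(Mul(-2797, Pow(Mul(Rational(1, 10), 20), -1)), Mul(-918, Pow(246, -1))) = Add(Mul(-2797, Pow(2, -1)), Mul(-918, Rational(1, 246))) = Add(Mul(-2797, Rational(1, 2)), Rational(-153, 41)) = Add(Rational(-2797, 2), Rational(-153, 41)) = Rational(-114983, 82)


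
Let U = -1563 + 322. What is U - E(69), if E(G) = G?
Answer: -1310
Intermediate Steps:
U = -1241
U - E(69) = -1241 - 1*69 = -1241 - 69 = -1310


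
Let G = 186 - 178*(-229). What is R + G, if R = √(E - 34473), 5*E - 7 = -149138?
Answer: 40948 + 2*I*√401870/5 ≈ 40948.0 + 253.57*I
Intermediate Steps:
E = -149131/5 (E = 7/5 + (⅕)*(-149138) = 7/5 - 149138/5 = -149131/5 ≈ -29826.)
R = 2*I*√401870/5 (R = √(-149131/5 - 34473) = √(-321496/5) = 2*I*√401870/5 ≈ 253.57*I)
G = 40948 (G = 186 + 40762 = 40948)
R + G = 2*I*√401870/5 + 40948 = 40948 + 2*I*√401870/5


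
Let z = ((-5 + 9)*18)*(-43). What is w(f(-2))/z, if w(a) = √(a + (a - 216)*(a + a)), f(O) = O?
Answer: -√870/3096 ≈ -0.0095271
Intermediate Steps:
z = -3096 (z = (4*18)*(-43) = 72*(-43) = -3096)
w(a) = √(a + 2*a*(-216 + a)) (w(a) = √(a + (-216 + a)*(2*a)) = √(a + 2*a*(-216 + a)))
w(f(-2))/z = √(-2*(-431 + 2*(-2)))/(-3096) = √(-2*(-431 - 4))*(-1/3096) = √(-2*(-435))*(-1/3096) = √870*(-1/3096) = -√870/3096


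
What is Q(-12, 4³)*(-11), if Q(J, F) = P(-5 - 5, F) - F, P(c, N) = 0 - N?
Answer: 1408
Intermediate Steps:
P(c, N) = -N
Q(J, F) = -2*F (Q(J, F) = -F - F = -2*F)
Q(-12, 4³)*(-11) = -2*4³*(-11) = -2*64*(-11) = -128*(-11) = 1408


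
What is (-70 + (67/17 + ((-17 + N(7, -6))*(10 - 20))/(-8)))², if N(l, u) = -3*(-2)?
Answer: 29452329/4624 ≈ 6369.4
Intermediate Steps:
N(l, u) = 6
(-70 + (67/17 + ((-17 + N(7, -6))*(10 - 20))/(-8)))² = (-70 + (67/17 + ((-17 + 6)*(10 - 20))/(-8)))² = (-70 + (67*(1/17) - 11*(-10)*(-⅛)))² = (-70 + (67/17 + 110*(-⅛)))² = (-70 + (67/17 - 55/4))² = (-70 - 667/68)² = (-5427/68)² = 29452329/4624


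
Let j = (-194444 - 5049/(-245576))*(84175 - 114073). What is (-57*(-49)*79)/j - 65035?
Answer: -15474565134666771863/237942110305185 ≈ -65035.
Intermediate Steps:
j = 713826330915555/122788 (j = (-194444 - 5049*(-1/245576))*(-29898) = (-194444 + 5049/245576)*(-29898) = -47750774695/245576*(-29898) = 713826330915555/122788 ≈ 5.8135e+9)
(-57*(-49)*79)/j - 65035 = (-57*(-49)*79)/(713826330915555/122788) - 65035 = (2793*79)*(122788/713826330915555) - 65035 = 220647*(122788/713826330915555) - 65035 = 9030934612/237942110305185 - 65035 = -15474565134666771863/237942110305185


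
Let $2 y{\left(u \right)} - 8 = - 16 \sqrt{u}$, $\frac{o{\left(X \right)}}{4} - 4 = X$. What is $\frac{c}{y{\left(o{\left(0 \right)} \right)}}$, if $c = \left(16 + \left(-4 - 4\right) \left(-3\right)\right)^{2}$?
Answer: $- \frac{400}{7} \approx -57.143$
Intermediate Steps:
$o{\left(X \right)} = 16 + 4 X$
$y{\left(u \right)} = 4 - 8 \sqrt{u}$ ($y{\left(u \right)} = 4 + \frac{\left(-16\right) \sqrt{u}}{2} = 4 - 8 \sqrt{u}$)
$c = 1600$ ($c = \left(16 - -24\right)^{2} = \left(16 + 24\right)^{2} = 40^{2} = 1600$)
$\frac{c}{y{\left(o{\left(0 \right)} \right)}} = \frac{1600}{4 - 8 \sqrt{16 + 4 \cdot 0}} = \frac{1600}{4 - 8 \sqrt{16 + 0}} = \frac{1600}{4 - 8 \sqrt{16}} = \frac{1600}{4 - 32} = \frac{1600}{-28} = 1600 \left(- \frac{1}{28}\right) = - \frac{400}{7}$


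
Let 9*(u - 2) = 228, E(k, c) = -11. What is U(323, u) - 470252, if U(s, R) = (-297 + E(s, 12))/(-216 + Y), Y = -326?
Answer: -127438138/271 ≈ -4.7025e+5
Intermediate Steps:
u = 82/3 (u = 2 + (1/9)*228 = 2 + 76/3 = 82/3 ≈ 27.333)
U(s, R) = 154/271 (U(s, R) = (-297 - 11)/(-216 - 326) = -308/(-542) = -308*(-1/542) = 154/271)
U(323, u) - 470252 = 154/271 - 470252 = -127438138/271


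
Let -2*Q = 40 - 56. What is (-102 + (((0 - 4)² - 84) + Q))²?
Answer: 26244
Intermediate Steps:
Q = 8 (Q = -(40 - 56)/2 = -½*(-16) = 8)
(-102 + (((0 - 4)² - 84) + Q))² = (-102 + (((0 - 4)² - 84) + 8))² = (-102 + (((-4)² - 84) + 8))² = (-102 + ((16 - 84) + 8))² = (-102 + (-68 + 8))² = (-102 - 60)² = (-162)² = 26244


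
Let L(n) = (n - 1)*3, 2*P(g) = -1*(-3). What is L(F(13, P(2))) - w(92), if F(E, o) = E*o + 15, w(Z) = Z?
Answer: 17/2 ≈ 8.5000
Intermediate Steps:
P(g) = 3/2 (P(g) = (-1*(-3))/2 = (1/2)*3 = 3/2)
F(E, o) = 15 + E*o
L(n) = -3 + 3*n (L(n) = (-1 + n)*3 = -3 + 3*n)
L(F(13, P(2))) - w(92) = (-3 + 3*(15 + 13*(3/2))) - 1*92 = (-3 + 3*(15 + 39/2)) - 92 = (-3 + 3*(69/2)) - 92 = (-3 + 207/2) - 92 = 201/2 - 92 = 17/2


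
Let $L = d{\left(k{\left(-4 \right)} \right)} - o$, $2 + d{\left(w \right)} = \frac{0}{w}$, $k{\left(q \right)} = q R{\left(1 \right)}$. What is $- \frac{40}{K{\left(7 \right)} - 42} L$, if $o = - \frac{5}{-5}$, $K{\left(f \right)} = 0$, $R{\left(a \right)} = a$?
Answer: $- \frac{20}{7} \approx -2.8571$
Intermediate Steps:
$k{\left(q \right)} = q$ ($k{\left(q \right)} = q 1 = q$)
$d{\left(w \right)} = -2$ ($d{\left(w \right)} = -2 + \frac{0}{w} = -2 + 0 = -2$)
$o = 1$ ($o = \left(-5\right) \left(- \frac{1}{5}\right) = 1$)
$L = -3$ ($L = -2 - 1 = -3$)
$- \frac{40}{K{\left(7 \right)} - 42} L = - \frac{40}{0 - 42} \left(-3\right) = - \frac{40}{-42} \left(-3\right) = \left(-40\right) \left(- \frac{1}{42}\right) \left(-3\right) = \frac{20}{21} \left(-3\right) = - \frac{20}{7}$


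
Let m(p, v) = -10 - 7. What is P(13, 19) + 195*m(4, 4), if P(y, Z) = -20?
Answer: -3335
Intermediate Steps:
m(p, v) = -17
P(13, 19) + 195*m(4, 4) = -20 + 195*(-17) = -20 - 3315 = -3335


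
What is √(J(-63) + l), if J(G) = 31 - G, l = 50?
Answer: 12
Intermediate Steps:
√(J(-63) + l) = √((31 - 1*(-63)) + 50) = √((31 + 63) + 50) = √(94 + 50) = √144 = 12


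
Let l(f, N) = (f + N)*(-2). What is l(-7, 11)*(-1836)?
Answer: 14688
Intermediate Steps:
l(f, N) = -2*N - 2*f (l(f, N) = (N + f)*(-2) = -2*N - 2*f)
l(-7, 11)*(-1836) = (-2*11 - 2*(-7))*(-1836) = (-22 + 14)*(-1836) = -8*(-1836) = 14688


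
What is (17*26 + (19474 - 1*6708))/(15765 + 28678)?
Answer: 13208/44443 ≈ 0.29719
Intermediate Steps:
(17*26 + (19474 - 1*6708))/(15765 + 28678) = (442 + (19474 - 6708))/44443 = (442 + 12766)*(1/44443) = 13208*(1/44443) = 13208/44443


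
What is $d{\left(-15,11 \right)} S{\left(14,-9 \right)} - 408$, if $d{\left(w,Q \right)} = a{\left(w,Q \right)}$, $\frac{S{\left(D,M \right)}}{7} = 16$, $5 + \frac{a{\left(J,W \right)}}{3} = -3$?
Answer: $-3096$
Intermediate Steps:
$a{\left(J,W \right)} = -24$ ($a{\left(J,W \right)} = -15 + 3 \left(-3\right) = -15 - 9 = -24$)
$S{\left(D,M \right)} = 112$ ($S{\left(D,M \right)} = 7 \cdot 16 = 112$)
$d{\left(w,Q \right)} = -24$
$d{\left(-15,11 \right)} S{\left(14,-9 \right)} - 408 = \left(-24\right) 112 - 408 = -2688 - 408 = -3096$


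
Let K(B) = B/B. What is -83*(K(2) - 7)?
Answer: 498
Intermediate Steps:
K(B) = 1
-83*(K(2) - 7) = -83*(1 - 7) = -83*(-6) = 498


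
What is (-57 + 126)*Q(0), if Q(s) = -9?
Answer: -621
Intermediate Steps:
(-57 + 126)*Q(0) = (-57 + 126)*(-9) = 69*(-9) = -621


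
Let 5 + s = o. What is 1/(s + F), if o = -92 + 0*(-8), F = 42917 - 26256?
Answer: 1/16564 ≈ 6.0372e-5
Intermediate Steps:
F = 16661
o = -92 (o = -92 + 0 = -92)
s = -97 (s = -5 - 92 = -97)
1/(s + F) = 1/(-97 + 16661) = 1/16564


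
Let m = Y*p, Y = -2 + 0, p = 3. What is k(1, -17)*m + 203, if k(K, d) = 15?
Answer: 113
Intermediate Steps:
Y = -2
m = -6 (m = -2*3 = -6)
k(1, -17)*m + 203 = 15*(-6) + 203 = -90 + 203 = 113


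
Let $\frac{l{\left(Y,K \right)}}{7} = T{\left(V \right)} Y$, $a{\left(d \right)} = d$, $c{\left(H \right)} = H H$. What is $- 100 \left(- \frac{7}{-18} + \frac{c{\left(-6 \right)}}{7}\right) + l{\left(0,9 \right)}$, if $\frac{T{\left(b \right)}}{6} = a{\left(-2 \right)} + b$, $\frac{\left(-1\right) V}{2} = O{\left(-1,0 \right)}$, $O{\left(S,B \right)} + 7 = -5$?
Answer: $- \frac{34850}{63} \approx -553.17$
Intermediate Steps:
$O{\left(S,B \right)} = -12$ ($O{\left(S,B \right)} = -7 - 5 = -12$)
$V = 24$ ($V = \left(-2\right) \left(-12\right) = 24$)
$c{\left(H \right)} = H^{2}$
$T{\left(b \right)} = -12 + 6 b$ ($T{\left(b \right)} = 6 \left(-2 + b\right) = -12 + 6 b$)
$l{\left(Y,K \right)} = 924 Y$ ($l{\left(Y,K \right)} = 7 \left(-12 + 6 \cdot 24\right) Y = 7 \left(-12 + 144\right) Y = 7 \cdot 132 Y = 924 Y$)
$- 100 \left(- \frac{7}{-18} + \frac{c{\left(-6 \right)}}{7}\right) + l{\left(0,9 \right)} = - 100 \left(- \frac{7}{-18} + \frac{\left(-6\right)^{2}}{7}\right) + 924 \cdot 0 = - 100 \left(\left(-7\right) \left(- \frac{1}{18}\right) + 36 \cdot \frac{1}{7}\right) + 0 = - 100 \left(\frac{7}{18} + \frac{36}{7}\right) + 0 = \left(-100\right) \frac{697}{126} + 0 = - \frac{34850}{63} + 0 = - \frac{34850}{63}$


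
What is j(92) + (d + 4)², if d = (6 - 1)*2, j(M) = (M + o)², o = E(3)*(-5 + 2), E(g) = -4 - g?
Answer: 12965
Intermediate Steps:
o = 21 (o = (-4 - 1*3)*(-5 + 2) = (-4 - 3)*(-3) = -7*(-3) = 21)
j(M) = (21 + M)² (j(M) = (M + 21)² = (21 + M)²)
d = 10 (d = 5*2 = 10)
j(92) + (d + 4)² = (21 + 92)² + (10 + 4)² = 113² + 14² = 12769 + 196 = 12965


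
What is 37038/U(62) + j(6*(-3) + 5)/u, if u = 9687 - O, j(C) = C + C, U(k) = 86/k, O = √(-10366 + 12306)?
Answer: 107740453275096/4034949247 - 52*√485/93836029 ≈ 26702.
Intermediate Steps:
O = 2*√485 (O = √1940 = 2*√485 ≈ 44.045)
j(C) = 2*C
u = 9687 - 2*√485 ≈ 9643.0
37038/U(62) + j(6*(-3) + 5)/u = 37038/((86/62)) + (2*(6*(-3) + 5))/(9687 - 2*√485) = 37038/((86*(1/62))) + (2*(-18 + 5))/(9687 - 2*√485) = 37038/(43/31) + (2*(-13))/(9687 - 2*√485) = 37038*(31/43) - 26/(9687 - 2*√485) = 1148178/43 - 26/(9687 - 2*√485)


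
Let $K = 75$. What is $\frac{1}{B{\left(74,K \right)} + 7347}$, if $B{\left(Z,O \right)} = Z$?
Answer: $\frac{1}{7421} \approx 0.00013475$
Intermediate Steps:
$\frac{1}{B{\left(74,K \right)} + 7347} = \frac{1}{74 + 7347} = \frac{1}{7421}$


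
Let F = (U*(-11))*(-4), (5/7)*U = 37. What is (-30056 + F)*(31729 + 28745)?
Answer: -8398871016/5 ≈ -1.6798e+9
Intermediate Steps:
U = 259/5 (U = (7/5)*37 = 259/5 ≈ 51.800)
F = 11396/5 (F = ((259/5)*(-11))*(-4) = -2849/5*(-4) = 11396/5 ≈ 2279.2)
(-30056 + F)*(31729 + 28745) = (-30056 + 11396/5)*(31729 + 28745) = -138884/5*60474 = -8398871016/5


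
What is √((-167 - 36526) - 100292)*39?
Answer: 39*I*√136985 ≈ 14434.0*I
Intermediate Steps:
√((-167 - 36526) - 100292)*39 = √(-36693 - 100292)*39 = √(-136985)*39 = (I*√136985)*39 = 39*I*√136985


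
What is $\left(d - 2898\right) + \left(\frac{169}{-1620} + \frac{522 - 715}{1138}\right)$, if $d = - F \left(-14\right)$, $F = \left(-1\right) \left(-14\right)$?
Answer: $- \frac{2490902051}{921780} \approx -2702.3$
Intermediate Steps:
$F = 14$
$d = 196$ ($d = \left(-1\right) 14 \left(-14\right) = \left(-14\right) \left(-14\right) = 196$)
$\left(d - 2898\right) + \left(\frac{169}{-1620} + \frac{522 - 715}{1138}\right) = \left(196 - 2898\right) + \left(\frac{169}{-1620} + \frac{522 - 715}{1138}\right) = -2702 + \left(169 \left(- \frac{1}{1620}\right) + \left(522 - 715\right) \frac{1}{1138}\right) = -2702 - \frac{252491}{921780} = - \frac{2490902051}{921780}$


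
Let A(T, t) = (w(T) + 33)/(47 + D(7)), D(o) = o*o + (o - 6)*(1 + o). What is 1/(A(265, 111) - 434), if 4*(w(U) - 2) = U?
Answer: -416/180139 ≈ -0.0023093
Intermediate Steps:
w(U) = 2 + U/4
D(o) = o**2 + (1 + o)*(-6 + o) (D(o) = o**2 + (-6 + o)*(1 + o) = o**2 + (1 + o)*(-6 + o))
A(T, t) = 35/104 + T/416 (A(T, t) = ((2 + T/4) + 33)/(47 + (-6 - 5*7 + 2*7**2)) = (35 + T/4)/(47 + (-6 - 35 + 2*49)) = (35 + T/4)/(47 + (-6 - 35 + 98)) = (35 + T/4)/(47 + 57) = (35 + T/4)/104 = (35 + T/4)*(1/104) = 35/104 + T/416)
1/(A(265, 111) - 434) = 1/((35/104 + (1/416)*265) - 434) = 1/((35/104 + 265/416) - 434) = 1/(405/416 - 434) = 1/(-180139/416) = -416/180139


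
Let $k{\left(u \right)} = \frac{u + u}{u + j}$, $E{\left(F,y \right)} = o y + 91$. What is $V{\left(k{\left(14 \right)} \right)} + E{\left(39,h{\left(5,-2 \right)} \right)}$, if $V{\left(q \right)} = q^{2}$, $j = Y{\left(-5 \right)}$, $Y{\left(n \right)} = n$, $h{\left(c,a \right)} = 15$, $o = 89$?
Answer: $\frac{116290}{81} \approx 1435.7$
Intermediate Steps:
$j = -5$
$E{\left(F,y \right)} = 91 + 89 y$ ($E{\left(F,y \right)} = 89 y + 91 = 91 + 89 y$)
$k{\left(u \right)} = \frac{2 u}{-5 + u}$ ($k{\left(u \right)} = \frac{u + u}{u - 5} = \frac{2 u}{-5 + u}$)
$V{\left(k{\left(14 \right)} \right)} + E{\left(39,h{\left(5,-2 \right)} \right)} = \left(2 \cdot 14 \frac{1}{-5 + 14}\right)^{2} + \left(91 + 89 \cdot 15\right) = \left(2 \cdot 14 \cdot \frac{1}{9}\right)^{2} + \left(91 + 1335\right) = \left(2 \cdot 14 \cdot \frac{1}{9}\right)^{2} + 1426 = \left(\frac{28}{9}\right)^{2} + 1426 = \frac{784}{81} + 1426 = \frac{116290}{81}$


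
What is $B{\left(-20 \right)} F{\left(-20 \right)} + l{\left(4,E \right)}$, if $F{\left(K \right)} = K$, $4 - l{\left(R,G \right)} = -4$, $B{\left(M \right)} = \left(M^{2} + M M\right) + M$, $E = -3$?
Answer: $-15592$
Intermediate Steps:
$B{\left(M \right)} = M + 2 M^{2}$ ($B{\left(M \right)} = \left(M^{2} + M^{2}\right) + M = 2 M^{2} + M = M + 2 M^{2}$)
$l{\left(R,G \right)} = 8$ ($l{\left(R,G \right)} = 4 - -4 = 4 + 4 = 8$)
$B{\left(-20 \right)} F{\left(-20 \right)} + l{\left(4,E \right)} = - 20 \left(1 + 2 \left(-20\right)\right) \left(-20\right) + 8 = - 20 \left(1 - 40\right) \left(-20\right) + 8 = \left(-20\right) \left(-39\right) \left(-20\right) + 8 = 780 \left(-20\right) + 8 = -15600 + 8 = -15592$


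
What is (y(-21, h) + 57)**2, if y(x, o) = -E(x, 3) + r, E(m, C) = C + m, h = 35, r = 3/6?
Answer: 22801/4 ≈ 5700.3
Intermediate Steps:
r = 1/2 (r = 3*(1/6) = 1/2 ≈ 0.50000)
y(x, o) = -5/2 - x (y(x, o) = -(3 + x) + 1/2 = (-3 - x) + 1/2 = -5/2 - x)
(y(-21, h) + 57)**2 = ((-5/2 - 1*(-21)) + 57)**2 = ((-5/2 + 21) + 57)**2 = (37/2 + 57)**2 = (151/2)**2 = 22801/4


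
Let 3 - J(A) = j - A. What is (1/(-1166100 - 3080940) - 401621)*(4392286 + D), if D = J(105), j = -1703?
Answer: -2498337746111060859/1415680 ≈ -1.7648e+12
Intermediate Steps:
J(A) = 1706 + A (J(A) = 3 - (-1703 - A) = 3 + (1703 + A) = 1706 + A)
D = 1811 (D = 1706 + 105 = 1811)
(1/(-1166100 - 3080940) - 401621)*(4392286 + D) = (1/(-1166100 - 3080940) - 401621)*(4392286 + 1811) = (1/(-4247040) - 401621)*4394097 = (-1/4247040 - 401621)*4394097 = -1705700451841/4247040*4394097 = -2498337746111060859/1415680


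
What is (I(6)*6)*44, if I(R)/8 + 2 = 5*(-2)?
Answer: -25344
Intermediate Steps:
I(R) = -96 (I(R) = -16 + 8*(5*(-2)) = -16 + 8*(-10) = -16 - 80 = -96)
(I(6)*6)*44 = -96*6*44 = -576*44 = -25344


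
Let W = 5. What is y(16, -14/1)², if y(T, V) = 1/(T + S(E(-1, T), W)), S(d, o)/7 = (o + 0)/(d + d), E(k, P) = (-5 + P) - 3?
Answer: 256/84681 ≈ 0.0030231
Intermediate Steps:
E(k, P) = -8 + P
S(d, o) = 7*o/(2*d) (S(d, o) = 7*((o + 0)/(d + d)) = 7*(o/((2*d))) = 7*(o*(1/(2*d))) = 7*(o/(2*d)) = 7*o/(2*d))
y(T, V) = 1/(T + 35/(2*(-8 + T))) (y(T, V) = 1/(T + (7/2)*5/(-8 + T)) = 1/(T + 35/(2*(-8 + T))))
y(16, -14/1)² = (2*(-8 + 16)/(35 + 2*16*(-8 + 16)))² = (2*8/(35 + 2*16*8))² = (2*8/(35 + 256))² = (2*8/291)² = (2*(1/291)*8)² = (16/291)² = 256/84681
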